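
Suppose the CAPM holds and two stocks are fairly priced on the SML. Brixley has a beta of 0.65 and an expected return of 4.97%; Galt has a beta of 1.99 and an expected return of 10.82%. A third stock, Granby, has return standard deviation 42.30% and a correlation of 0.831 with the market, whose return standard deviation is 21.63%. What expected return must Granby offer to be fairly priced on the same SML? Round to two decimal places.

9.23%

MRP = (10.82% − 4.97%) / (1.99 − 0.65) = 4.3657%
R_f = 4.97% − 0.65 × 4.3657% = 2.1323%
β_Granby = ρ·σ_i/σ_m = 0.831 × 42.30 / 21.63 = 1.6251
E(R_Granby) = R_f + β × MRP = 2.1323% + 1.6251 × 4.3657% = 9.23%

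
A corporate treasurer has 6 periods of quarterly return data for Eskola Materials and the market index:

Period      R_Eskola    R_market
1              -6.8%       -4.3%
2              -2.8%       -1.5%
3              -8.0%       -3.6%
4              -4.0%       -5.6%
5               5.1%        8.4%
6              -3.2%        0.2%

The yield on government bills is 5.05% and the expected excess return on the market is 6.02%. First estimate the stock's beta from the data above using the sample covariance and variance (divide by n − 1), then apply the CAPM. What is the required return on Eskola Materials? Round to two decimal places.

Mean R_i = (-6.8 − 2.8 − 8.0 − 4.0 + 5.1 − 3.2) / 6 = -3.2833%
Mean R_m = (-4.3 − 1.5 − 3.6 − 5.6 + 8.4 + 0.2) / 6 = -1.0667%
Σ(R_i − R̄_i)(R_m − R̄_m) = 105.8267  ⇒  Cov = 105.8267 / 5 = 21.1653
Σ(R_m − R̄_m)² = 128.8333  ⇒  Var(R_m) = 128.8333 / 5 = 25.7667
β = Cov / Var(R_m) = 21.1653 / 25.7667 = 0.8214
E(R) = R_f + β × MRP = 5.05% + 0.8214 × 6.02% = 9.99%

9.99%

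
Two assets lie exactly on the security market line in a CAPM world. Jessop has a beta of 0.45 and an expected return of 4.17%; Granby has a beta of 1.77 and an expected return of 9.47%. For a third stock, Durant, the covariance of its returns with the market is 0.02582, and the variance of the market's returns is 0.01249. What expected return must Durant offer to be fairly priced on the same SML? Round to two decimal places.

MRP = (9.47% − 4.17%) / (1.77 − 0.45) = 4.0152%
R_f = 4.17% − 0.45 × 4.0152% = 2.3632%
β_Durant = Cov / Var(R_m) = 0.02582 / 0.01249 = 2.0673
E(R_Durant) = R_f + β × MRP = 2.3632% + 2.0673 × 4.0152% = 10.66%

10.66%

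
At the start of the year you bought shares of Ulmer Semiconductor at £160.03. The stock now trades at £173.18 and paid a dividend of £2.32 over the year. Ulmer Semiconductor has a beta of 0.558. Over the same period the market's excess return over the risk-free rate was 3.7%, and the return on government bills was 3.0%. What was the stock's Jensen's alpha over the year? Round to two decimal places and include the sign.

Realised HPR = (P1 + D1 − P0) / P0 = (173.18 + 2.32 − 160.03) / 160.03 = 15.47 / 160.03 = 9.6669%
CAPM required = R_f + β·MRP = 3.0% + 0.558 × 3.7% = 5.0646%
α = realised − required = 9.6669% − 5.0646% = +4.60%

+4.60%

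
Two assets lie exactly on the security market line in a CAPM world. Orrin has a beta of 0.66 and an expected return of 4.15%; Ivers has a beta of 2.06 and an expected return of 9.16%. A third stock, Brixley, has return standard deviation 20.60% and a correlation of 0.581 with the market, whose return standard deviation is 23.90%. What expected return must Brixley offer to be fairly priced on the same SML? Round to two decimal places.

3.58%

MRP = (9.16% − 4.15%) / (2.06 − 0.66) = 3.5786%
R_f = 4.15% − 0.66 × 3.5786% = 1.7881%
β_Brixley = ρ·σ_i/σ_m = 0.581 × 20.60 / 23.90 = 0.5008
E(R_Brixley) = R_f + β × MRP = 1.7881% + 0.5008 × 3.5786% = 3.58%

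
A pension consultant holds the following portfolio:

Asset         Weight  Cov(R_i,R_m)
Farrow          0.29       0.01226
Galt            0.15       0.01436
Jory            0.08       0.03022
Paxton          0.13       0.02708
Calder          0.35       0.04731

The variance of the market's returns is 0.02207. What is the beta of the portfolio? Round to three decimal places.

β_Farrow = 0.01226 / 0.02207 = 0.5555
β_Galt = 0.01436 / 0.02207 = 0.6507
β_Jory = 0.03022 / 0.02207 = 1.3693
β_Paxton = 0.02708 / 0.02207 = 1.2270
β_Calder = 0.04731 / 0.02207 = 2.1436
β_P = Σ w_i β_i = 0.29×0.5555 + 0.15×0.6507 + 0.08×1.3693 + 0.13×1.2270 + 0.35×2.1436 = 1.2780

1.278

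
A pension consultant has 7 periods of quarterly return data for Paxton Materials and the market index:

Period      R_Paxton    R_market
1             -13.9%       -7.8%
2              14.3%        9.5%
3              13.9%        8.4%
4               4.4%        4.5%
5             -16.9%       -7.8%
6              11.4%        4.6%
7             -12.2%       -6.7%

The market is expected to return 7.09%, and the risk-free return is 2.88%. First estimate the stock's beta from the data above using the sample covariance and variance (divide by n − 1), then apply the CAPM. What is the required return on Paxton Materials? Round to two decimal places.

Mean R_i = (-13.9 + 14.3 + 13.9 + 4.4 − 16.9 + 11.4 − 12.2) / 7 = 0.1429%
Mean R_m = (-7.8 + 9.5 + 8.4 + 4.5 − 7.8 + 4.6 − 6.7) / 7 = 0.6714%
Σ(R_i − R̄_i)(R_m − R̄_m) = 646.1586  ⇒  Cov = 646.1586 / 6 = 107.6931
Σ(R_m − R̄_m)² = 365.6343  ⇒  Var(R_m) = 365.6343 / 6 = 60.9391
β = Cov / Var(R_m) = 107.6931 / 60.9391 = 1.7672
MRP = 7.09% − 2.88% = 4.21%
E(R) = R_f + β × MRP = 2.88% + 1.7672 × 4.21% = 10.32%

10.32%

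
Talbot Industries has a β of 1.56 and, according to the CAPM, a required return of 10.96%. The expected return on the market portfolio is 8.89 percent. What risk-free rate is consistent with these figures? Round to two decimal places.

E(R) = R_f + β(E(R_m) − R_f) = R_f(1 − β) + β·E(R_m)
10.96% = R_f × (1 − 1.56) + 1.56 × 8.89%
10.96% = R_f × -0.56 + 13.8684%
R_f = (10.96% − 13.8684%) / -0.56 = 5.19%

5.19%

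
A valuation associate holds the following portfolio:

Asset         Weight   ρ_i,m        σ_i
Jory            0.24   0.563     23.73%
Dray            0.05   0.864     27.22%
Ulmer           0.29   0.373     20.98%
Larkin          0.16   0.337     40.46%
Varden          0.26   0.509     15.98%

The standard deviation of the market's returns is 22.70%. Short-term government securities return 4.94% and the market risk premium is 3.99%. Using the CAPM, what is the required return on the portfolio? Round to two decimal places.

β_Jory = 0.563 × 23.73% / 22.70% = 0.5885
β_Dray = 0.864 × 27.22% / 22.70% = 1.0360
β_Ulmer = 0.373 × 20.98% / 22.70% = 0.3447
β_Larkin = 0.337 × 40.46% / 22.70% = 0.6007
β_Varden = 0.509 × 15.98% / 22.70% = 0.3583
β_P = Σ w_i β_i = 0.24×0.5885 + 0.05×1.0360 + 0.29×0.3447 + 0.16×0.6007 + 0.26×0.3583 = 0.4823
E(R_P) = R_f + β_P × MRP = 4.94% + 0.4823 × 3.99% = 6.86%

6.86%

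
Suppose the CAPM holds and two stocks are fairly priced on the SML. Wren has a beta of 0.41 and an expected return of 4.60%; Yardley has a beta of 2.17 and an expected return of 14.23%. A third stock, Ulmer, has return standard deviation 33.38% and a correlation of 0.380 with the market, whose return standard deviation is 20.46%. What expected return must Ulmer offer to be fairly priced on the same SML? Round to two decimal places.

5.75%

MRP = (14.23% − 4.60%) / (2.17 − 0.41) = 5.4716%
R_f = 4.60% − 0.41 × 5.4716% = 2.3566%
β_Ulmer = ρ·σ_i/σ_m = 0.380 × 33.38 / 20.46 = 0.6200
E(R_Ulmer) = R_f + β × MRP = 2.3566% + 0.6200 × 5.4716% = 5.75%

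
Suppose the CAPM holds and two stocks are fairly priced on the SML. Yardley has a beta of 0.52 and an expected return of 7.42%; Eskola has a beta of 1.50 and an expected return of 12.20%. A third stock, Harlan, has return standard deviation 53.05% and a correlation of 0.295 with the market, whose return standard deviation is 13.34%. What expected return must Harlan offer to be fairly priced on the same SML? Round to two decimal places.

MRP = (12.20% − 7.42%) / (1.50 − 0.52) = 4.8776%
R_f = 7.42% − 0.52 × 4.8776% = 4.8836%
β_Harlan = ρ·σ_i/σ_m = 0.295 × 53.05 / 13.34 = 1.1731
E(R_Harlan) = R_f + β × MRP = 4.8836% + 1.1731 × 4.8776% = 10.61%

10.61%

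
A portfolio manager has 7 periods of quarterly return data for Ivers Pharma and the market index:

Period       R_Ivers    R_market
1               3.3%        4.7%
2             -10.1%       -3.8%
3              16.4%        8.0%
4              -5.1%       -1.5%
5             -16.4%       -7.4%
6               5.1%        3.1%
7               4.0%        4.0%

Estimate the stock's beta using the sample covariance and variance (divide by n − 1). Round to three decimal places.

1.982

Mean R_i = (3.3 − 10.1 + 16.4 − 5.1 − 16.4 + 5.1 + 4.0) / 7 = -0.4000%
Mean R_m = (4.7 − 3.8 + 8.0 − 1.5 − 7.4 + 3.1 + 4.0) / 7 = 1.0143%
Σ(R_i − R̄_i)(R_m − R̄_m) = 348.7500  ⇒  Cov = 348.7500 / 6 = 58.1250
Σ(R_m − R̄_m)² = 175.9486  ⇒  Var(R_m) = 175.9486 / 6 = 29.3248
β = Cov / Var(R_m) = 58.1250 / 29.3248 = 1.9821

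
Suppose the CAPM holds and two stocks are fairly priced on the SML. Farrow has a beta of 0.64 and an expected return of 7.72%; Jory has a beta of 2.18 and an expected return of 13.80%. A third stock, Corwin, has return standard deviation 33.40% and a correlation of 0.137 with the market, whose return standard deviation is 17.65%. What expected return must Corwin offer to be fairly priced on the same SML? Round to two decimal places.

MRP = (13.80% − 7.72%) / (2.18 − 0.64) = 3.9481%
R_f = 7.72% − 0.64 × 3.9481% = 5.1932%
β_Corwin = ρ·σ_i/σ_m = 0.137 × 33.40 / 17.65 = 0.2593
E(R_Corwin) = R_f + β × MRP = 5.1932% + 0.2593 × 3.9481% = 6.22%

6.22%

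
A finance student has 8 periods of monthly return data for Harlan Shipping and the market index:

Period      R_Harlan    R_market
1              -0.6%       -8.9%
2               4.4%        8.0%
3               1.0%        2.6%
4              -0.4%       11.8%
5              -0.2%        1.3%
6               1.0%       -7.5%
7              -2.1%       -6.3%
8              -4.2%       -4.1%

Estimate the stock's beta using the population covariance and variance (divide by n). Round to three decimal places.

0.151

Mean R_i = (-0.6 + 4.4 + 1.0 − 0.4 − 0.2 + 1.0 − 2.1 − 4.2) / 8 = -0.1375%
Mean R_m = (-8.9 + 8.0 + 2.6 + 11.8 + 1.3 − 7.5 − 6.3 − 4.1) / 8 = -0.3875%
Σ(R_i − R̄_i)(R_m − R̄_m) = 60.6838  ⇒  Cov = 60.6838 / 8 = 7.5855
Σ(R_m − R̄_m)² = 402.4488  ⇒  Var(R_m) = 402.4488 / 8 = 50.3061
β = Cov / Var(R_m) = 7.5855 / 50.3061 = 0.1508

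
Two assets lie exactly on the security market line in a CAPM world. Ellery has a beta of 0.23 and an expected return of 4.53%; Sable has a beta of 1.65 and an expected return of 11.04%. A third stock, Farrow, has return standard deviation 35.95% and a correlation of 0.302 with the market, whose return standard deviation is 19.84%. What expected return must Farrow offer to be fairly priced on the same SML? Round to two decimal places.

MRP = (11.04% − 4.53%) / (1.65 − 0.23) = 4.5845%
R_f = 4.53% − 0.23 × 4.5845% = 3.4756%
β_Farrow = ρ·σ_i/σ_m = 0.302 × 35.95 / 19.84 = 0.5472
E(R_Farrow) = R_f + β × MRP = 3.4756% + 0.5472 × 4.5845% = 5.98%

5.98%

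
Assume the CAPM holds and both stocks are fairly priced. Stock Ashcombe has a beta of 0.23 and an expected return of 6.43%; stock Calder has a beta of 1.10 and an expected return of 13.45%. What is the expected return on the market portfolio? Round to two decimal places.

Both satisfy E(R) = R_f + β·MRP, so the slope of the SML is
MRP = (13.45% − 6.43%) / (1.10 − 0.23) = 7.02% / 0.87 = 8.0690%
R_f = E(R_Ashcombe) − β_Ashcombe·MRP = 6.43% − 0.23 × 8.0690% = 4.5741%
E(R_m) = R_f + MRP = 4.5741% + 8.0690% = 12.64%

12.64%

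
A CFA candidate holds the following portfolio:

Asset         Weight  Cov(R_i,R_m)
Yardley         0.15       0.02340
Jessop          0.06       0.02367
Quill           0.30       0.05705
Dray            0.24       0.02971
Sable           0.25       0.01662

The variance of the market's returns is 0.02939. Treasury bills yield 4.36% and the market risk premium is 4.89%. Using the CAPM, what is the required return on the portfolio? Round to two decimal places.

9.91%

β_Yardley = 0.02340 / 0.02939 = 0.7962
β_Jessop = 0.02367 / 0.02939 = 0.8054
β_Quill = 0.05705 / 0.02939 = 1.9411
β_Dray = 0.02971 / 0.02939 = 1.0109
β_Sable = 0.01662 / 0.02939 = 0.5655
β_P = Σ w_i β_i = 0.15×0.7962 + 0.06×0.8054 + 0.30×1.9411 + 0.24×1.0109 + 0.25×0.5655 = 1.1341
E(R_P) = R_f + β_P × MRP = 4.36% + 1.1341 × 4.89% = 9.91%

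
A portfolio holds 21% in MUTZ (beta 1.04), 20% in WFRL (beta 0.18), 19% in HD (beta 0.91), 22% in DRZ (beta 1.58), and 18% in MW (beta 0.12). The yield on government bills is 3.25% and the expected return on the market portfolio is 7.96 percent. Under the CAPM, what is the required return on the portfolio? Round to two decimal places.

7.00%

β_P = Σ w_i β_i = 0.21×1.04 + 0.20×0.18 + 0.19×0.91 + 0.22×1.58 + 0.18×0.12 = 0.7965
MRP = 7.96% − 3.25% = 4.71%
E(R_P) = R_f + β_P × MRP = 3.25% + 0.7965 × 4.71% = 7.00%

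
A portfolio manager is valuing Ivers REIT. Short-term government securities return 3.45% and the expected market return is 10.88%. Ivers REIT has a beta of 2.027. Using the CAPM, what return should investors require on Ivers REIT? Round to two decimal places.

Market risk premium = E(R_m) − R_f = 10.88% − 3.45% = 7.43%
E(R) = R_f + β × MRP = 3.45% + 2.027 × 7.43% = 18.51%

18.51%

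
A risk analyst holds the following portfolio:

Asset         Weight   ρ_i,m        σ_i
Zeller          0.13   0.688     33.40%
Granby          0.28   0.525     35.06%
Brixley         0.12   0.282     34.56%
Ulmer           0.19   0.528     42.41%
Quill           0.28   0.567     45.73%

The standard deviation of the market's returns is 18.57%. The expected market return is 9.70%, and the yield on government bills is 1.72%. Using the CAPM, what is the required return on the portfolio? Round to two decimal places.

10.67%

β_Zeller = 0.688 × 33.40% / 18.57% = 1.2374
β_Granby = 0.525 × 35.06% / 18.57% = 0.9912
β_Brixley = 0.282 × 34.56% / 18.57% = 0.5248
β_Ulmer = 0.528 × 42.41% / 18.57% = 1.2058
β_Quill = 0.567 × 45.73% / 18.57% = 1.3963
β_P = Σ w_i β_i = 0.13×1.2374 + 0.28×0.9912 + 0.12×0.5248 + 0.19×1.2058 + 0.28×1.3963 = 1.1214
MRP = 9.70% − 1.72% = 7.98%
E(R_P) = R_f + β_P × MRP = 1.72% + 1.1214 × 7.98% = 10.67%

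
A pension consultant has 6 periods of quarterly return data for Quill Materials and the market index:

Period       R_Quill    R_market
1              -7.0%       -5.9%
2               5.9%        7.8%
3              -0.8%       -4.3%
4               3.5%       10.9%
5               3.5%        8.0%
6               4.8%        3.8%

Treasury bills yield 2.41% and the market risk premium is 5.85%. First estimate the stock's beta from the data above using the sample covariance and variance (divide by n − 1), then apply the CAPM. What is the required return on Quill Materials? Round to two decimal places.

5.82%

Mean R_i = (-7.0 + 5.9 − 0.8 + 3.5 + 3.5 + 4.8) / 6 = 1.6500%
Mean R_m = (-5.9 + 7.8 − 4.3 + 10.9 + 8.0 + 3.8) / 6 = 3.3833%
Σ(R_i − R̄_i)(R_m − R̄_m) = 141.6550  ⇒  Cov = 141.6550 / 5 = 28.3310
Σ(R_m − R̄_m)² = 242.7083  ⇒  Var(R_m) = 242.7083 / 5 = 48.5417
β = Cov / Var(R_m) = 28.3310 / 48.5417 = 0.5836
E(R) = R_f + β × MRP = 2.41% + 0.5836 × 5.85% = 5.82%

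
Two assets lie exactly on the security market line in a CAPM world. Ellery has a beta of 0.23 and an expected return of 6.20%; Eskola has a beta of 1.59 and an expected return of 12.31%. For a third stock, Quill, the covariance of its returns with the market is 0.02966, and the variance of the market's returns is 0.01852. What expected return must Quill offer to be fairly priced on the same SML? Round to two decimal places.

12.36%

MRP = (12.31% − 6.20%) / (1.59 − 0.23) = 4.4926%
R_f = 6.20% − 0.23 × 4.4926% = 5.1667%
β_Quill = Cov / Var(R_m) = 0.02966 / 0.01852 = 1.6015
E(R_Quill) = R_f + β × MRP = 5.1667% + 1.6015 × 4.4926% = 12.36%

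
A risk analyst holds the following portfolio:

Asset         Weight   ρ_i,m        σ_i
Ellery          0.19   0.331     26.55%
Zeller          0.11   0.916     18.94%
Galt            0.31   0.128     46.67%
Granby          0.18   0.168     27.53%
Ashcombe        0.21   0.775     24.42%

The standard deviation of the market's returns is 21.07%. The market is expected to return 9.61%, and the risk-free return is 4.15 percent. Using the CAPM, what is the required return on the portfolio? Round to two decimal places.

6.80%

β_Ellery = 0.331 × 26.55% / 21.07% = 0.4171
β_Zeller = 0.916 × 18.94% / 21.07% = 0.8234
β_Galt = 0.128 × 46.67% / 21.07% = 0.2835
β_Granby = 0.168 × 27.53% / 21.07% = 0.2195
β_Ashcombe = 0.775 × 24.42% / 21.07% = 0.8982
β_P = Σ w_i β_i = 0.19×0.4171 + 0.11×0.8234 + 0.31×0.2835 + 0.18×0.2195 + 0.21×0.8982 = 0.4858
MRP = 9.61% − 4.15% = 5.46%
E(R_P) = R_f + β_P × MRP = 4.15% + 0.4858 × 5.46% = 6.80%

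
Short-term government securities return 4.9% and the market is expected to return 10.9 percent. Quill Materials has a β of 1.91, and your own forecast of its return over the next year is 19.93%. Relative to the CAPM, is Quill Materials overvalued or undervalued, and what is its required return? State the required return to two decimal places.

MRP = 10.9% − 4.9% = 6.00%
Required return = R_f + β·MRP = 4.9% + 1.91 × 6.0% = 16.36%
Forecast 19.93% > required 16.36% → the stock plots above the SML → undervalued.

Undervalued; required return 16.36%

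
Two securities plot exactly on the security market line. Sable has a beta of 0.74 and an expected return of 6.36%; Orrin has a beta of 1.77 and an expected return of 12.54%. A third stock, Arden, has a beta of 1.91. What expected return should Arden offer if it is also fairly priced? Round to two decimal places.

13.38%

MRP (SML slope) = (12.54% − 6.36%) / (1.77 − 0.74) = 6.18% / 1.03 = 6.0000%
R_f (intercept) = 6.36% − 0.74 × 6.0000% = 1.9200%
E(R_Arden) = R_f + β × MRP = 1.9200% + 1.91 × 6.0000% = 13.38%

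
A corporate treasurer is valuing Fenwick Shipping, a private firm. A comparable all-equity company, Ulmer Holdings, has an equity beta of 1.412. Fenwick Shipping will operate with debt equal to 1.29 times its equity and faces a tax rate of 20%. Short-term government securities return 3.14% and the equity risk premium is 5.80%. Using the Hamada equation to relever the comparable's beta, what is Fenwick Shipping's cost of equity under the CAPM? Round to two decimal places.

19.78%

β_L = β_U × [1 + (1 − t)(D/E)] = 1.412 × [1 + (1 − 0.20) × 1.29]
    = 1.412 × [1 + 0.80 × 1.29] = 1.412 × 2.0320 = 2.8692
E(R) = R_f + β_L × MRP = 3.14% + 2.8692 × 5.80% = 19.78%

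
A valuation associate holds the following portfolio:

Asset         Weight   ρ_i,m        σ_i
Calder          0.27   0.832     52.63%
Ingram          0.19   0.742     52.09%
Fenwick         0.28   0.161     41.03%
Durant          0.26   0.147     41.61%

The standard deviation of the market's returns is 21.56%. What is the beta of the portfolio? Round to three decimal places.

1.049

β_Calder = 0.832 × 52.63% / 21.56% = 2.0310
β_Ingram = 0.742 × 52.09% / 21.56% = 1.7927
β_Fenwick = 0.161 × 41.03% / 21.56% = 0.3064
β_Durant = 0.147 × 41.61% / 21.56% = 0.2837
β_P = Σ w_i β_i = 0.27×2.0310 + 0.19×1.7927 + 0.28×0.3064 + 0.26×0.2837 = 1.0485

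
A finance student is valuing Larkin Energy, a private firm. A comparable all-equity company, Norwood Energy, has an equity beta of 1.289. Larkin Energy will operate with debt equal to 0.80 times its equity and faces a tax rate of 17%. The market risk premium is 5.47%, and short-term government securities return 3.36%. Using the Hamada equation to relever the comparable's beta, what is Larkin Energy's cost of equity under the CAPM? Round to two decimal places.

15.09%

β_L = β_U × [1 + (1 − t)(D/E)] = 1.289 × [1 + (1 − 0.17) × 0.80]
    = 1.289 × [1 + 0.83 × 0.80] = 1.289 × 1.6640 = 2.1449
E(R) = R_f + β_L × MRP = 3.36% + 2.1449 × 5.47% = 15.09%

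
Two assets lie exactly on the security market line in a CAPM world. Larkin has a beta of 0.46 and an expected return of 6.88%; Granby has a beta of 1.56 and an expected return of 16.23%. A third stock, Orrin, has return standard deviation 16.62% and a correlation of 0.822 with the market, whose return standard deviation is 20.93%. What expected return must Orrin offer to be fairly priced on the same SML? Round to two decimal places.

8.52%

MRP = (16.23% − 6.88%) / (1.56 − 0.46) = 8.5000%
R_f = 6.88% − 0.46 × 8.5000% = 2.9700%
β_Orrin = ρ·σ_i/σ_m = 0.822 × 16.62 / 20.93 = 0.6527
E(R_Orrin) = R_f + β × MRP = 2.9700% + 0.6527 × 8.5000% = 8.52%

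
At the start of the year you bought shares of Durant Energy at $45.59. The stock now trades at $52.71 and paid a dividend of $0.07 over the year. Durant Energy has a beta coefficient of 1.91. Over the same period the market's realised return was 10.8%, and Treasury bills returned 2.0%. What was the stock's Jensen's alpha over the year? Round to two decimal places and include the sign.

Realised HPR = (P1 + D1 − P0) / P0 = (52.71 + 0.07 − 45.59) / 45.59 = 7.19 / 45.59 = 15.7710%
MRP = 10.8% − 2.0% = 8.80%
CAPM required = R_f + β·MRP = 2.0% + 1.91 × 8.8% = 18.8080%
α = realised − required = 15.7710% − 18.8080% = -3.04%

-3.04%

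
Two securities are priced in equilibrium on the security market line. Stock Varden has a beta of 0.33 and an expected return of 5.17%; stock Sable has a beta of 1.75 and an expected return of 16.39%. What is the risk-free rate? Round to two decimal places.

2.56%

Both satisfy E(R) = R_f + β·MRP, so the slope of the SML is
MRP = (16.39% − 5.17%) / (1.75 − 0.33) = 11.22% / 1.42 = 7.9014%
R_f = E(R_Varden) − β_Varden·MRP = 5.17% − 0.33 × 7.9014% = 2.5625%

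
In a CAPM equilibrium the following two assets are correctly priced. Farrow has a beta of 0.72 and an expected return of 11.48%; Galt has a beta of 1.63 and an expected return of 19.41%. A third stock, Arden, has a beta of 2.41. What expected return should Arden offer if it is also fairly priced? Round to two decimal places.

26.21%

MRP (SML slope) = (19.41% − 11.48%) / (1.63 − 0.72) = 7.93% / 0.91 = 8.7143%
R_f (intercept) = 11.48% − 0.72 × 8.7143% = 5.2057%
E(R_Arden) = R_f + β × MRP = 5.2057% + 2.41 × 8.7143% = 26.21%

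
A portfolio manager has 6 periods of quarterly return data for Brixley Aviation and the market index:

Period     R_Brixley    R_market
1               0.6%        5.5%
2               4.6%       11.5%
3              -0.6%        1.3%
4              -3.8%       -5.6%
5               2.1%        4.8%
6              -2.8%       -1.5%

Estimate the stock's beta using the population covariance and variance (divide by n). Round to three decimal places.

0.509

Mean R_i = (0.6 + 4.6 − 0.6 − 3.8 + 2.1 − 2.8) / 6 = 0.0167%
Mean R_m = (5.5 + 11.5 + 1.3 − 5.6 + 4.8 − 1.5) / 6 = 2.6667%
Σ(R_i − R̄_i)(R_m − R̄_m) = 90.7133  ⇒  Cov = 90.7133 / 6 = 15.1189
Σ(R_m − R̄_m)² = 178.1733  ⇒  Var(R_m) = 178.1733 / 6 = 29.6956
β = Cov / Var(R_m) = 15.1189 / 29.6956 = 0.5091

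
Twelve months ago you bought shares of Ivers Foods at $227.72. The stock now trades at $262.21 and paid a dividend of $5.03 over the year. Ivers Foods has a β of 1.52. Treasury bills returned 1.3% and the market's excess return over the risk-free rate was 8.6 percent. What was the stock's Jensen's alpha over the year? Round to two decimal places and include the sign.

Realised HPR = (P1 + D1 − P0) / P0 = (262.21 + 5.03 − 227.72) / 227.72 = 39.52 / 227.72 = 17.3546%
CAPM required = R_f + β·MRP = 1.3% + 1.52 × 8.6% = 14.3720%
α = realised − required = 17.3546% − 14.3720% = +2.98%

+2.98%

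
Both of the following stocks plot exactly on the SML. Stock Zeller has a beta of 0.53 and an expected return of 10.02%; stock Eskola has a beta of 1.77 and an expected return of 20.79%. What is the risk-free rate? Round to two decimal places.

5.42%

Both satisfy E(R) = R_f + β·MRP, so the slope of the SML is
MRP = (20.79% − 10.02%) / (1.77 − 0.53) = 10.77% / 1.24 = 8.6855%
R_f = E(R_Zeller) − β_Zeller·MRP = 10.02% − 0.53 × 8.6855% = 5.4167%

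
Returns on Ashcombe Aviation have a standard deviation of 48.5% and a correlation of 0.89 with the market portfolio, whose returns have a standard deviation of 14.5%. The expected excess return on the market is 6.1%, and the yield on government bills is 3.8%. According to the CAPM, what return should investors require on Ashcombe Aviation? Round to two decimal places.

β = ρ × σ_i / σ_m = 0.89 × 48.5% / 14.5% = 2.9769
E(R) = 3.8% + 2.9769 × 6.1% = 21.96%

21.96%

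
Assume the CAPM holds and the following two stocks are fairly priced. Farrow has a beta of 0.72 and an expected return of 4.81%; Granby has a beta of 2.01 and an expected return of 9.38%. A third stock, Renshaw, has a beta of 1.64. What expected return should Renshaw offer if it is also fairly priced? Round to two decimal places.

MRP (SML slope) = (9.38% − 4.81%) / (2.01 − 0.72) = 4.57% / 1.29 = 3.5426%
R_f (intercept) = 4.81% − 0.72 × 3.5426% = 2.2593%
E(R_Renshaw) = R_f + β × MRP = 2.2593% + 1.64 × 3.5426% = 8.07%

8.07%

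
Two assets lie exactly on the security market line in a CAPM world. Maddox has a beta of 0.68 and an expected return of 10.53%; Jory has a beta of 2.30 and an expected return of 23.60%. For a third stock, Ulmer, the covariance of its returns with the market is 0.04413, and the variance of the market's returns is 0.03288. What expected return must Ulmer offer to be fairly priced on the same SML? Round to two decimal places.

MRP = (23.60% − 10.53%) / (2.30 − 0.68) = 8.0679%
R_f = 10.53% − 0.68 × 8.0679% = 5.0438%
β_Ulmer = Cov / Var(R_m) = 0.04413 / 0.03288 = 1.3422
E(R_Ulmer) = R_f + β × MRP = 5.0438% + 1.3422 × 8.0679% = 15.87%

15.87%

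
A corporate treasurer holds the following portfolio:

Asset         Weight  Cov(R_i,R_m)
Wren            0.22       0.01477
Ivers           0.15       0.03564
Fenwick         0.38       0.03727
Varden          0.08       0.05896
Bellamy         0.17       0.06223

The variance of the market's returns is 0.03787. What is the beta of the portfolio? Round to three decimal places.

β_Wren = 0.01477 / 0.03787 = 0.3900
β_Ivers = 0.03564 / 0.03787 = 0.9411
β_Fenwick = 0.03727 / 0.03787 = 0.9842
β_Varden = 0.05896 / 0.03787 = 1.5569
β_Bellamy = 0.06223 / 0.03787 = 1.6433
β_P = Σ w_i β_i = 0.22×0.3900 + 0.15×0.9411 + 0.38×0.9842 + 0.08×1.5569 + 0.17×1.6433 = 1.0049

1.005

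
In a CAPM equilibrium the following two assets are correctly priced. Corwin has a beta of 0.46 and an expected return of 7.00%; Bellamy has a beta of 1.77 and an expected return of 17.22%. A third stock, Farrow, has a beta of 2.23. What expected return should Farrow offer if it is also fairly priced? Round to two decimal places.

20.81%

MRP (SML slope) = (17.22% − 7.00%) / (1.77 − 0.46) = 10.22% / 1.31 = 7.8015%
R_f (intercept) = 7.00% − 0.46 × 7.8015% = 3.4113%
E(R_Farrow) = R_f + β × MRP = 3.4113% + 2.23 × 7.8015% = 20.81%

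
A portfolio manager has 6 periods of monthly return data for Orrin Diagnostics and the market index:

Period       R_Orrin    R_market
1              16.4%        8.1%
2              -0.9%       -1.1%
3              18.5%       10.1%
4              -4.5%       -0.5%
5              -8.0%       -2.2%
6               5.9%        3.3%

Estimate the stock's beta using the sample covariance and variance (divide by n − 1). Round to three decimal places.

2.105

Mean R_i = (16.4 − 0.9 + 18.5 − 4.5 − 8.0 + 5.9) / 6 = 4.5667%
Mean R_m = (8.1 − 1.1 + 10.1 − 0.5 − 2.2 + 3.3) / 6 = 2.9500%
Σ(R_i − R̄_i)(R_m − R̄_m) = 279.1700  ⇒  Cov = 279.1700 / 5 = 55.8340
Σ(R_m − R̄_m)² = 132.5950  ⇒  Var(R_m) = 132.5950 / 5 = 26.5190
β = Cov / Var(R_m) = 55.8340 / 26.5190 = 2.1054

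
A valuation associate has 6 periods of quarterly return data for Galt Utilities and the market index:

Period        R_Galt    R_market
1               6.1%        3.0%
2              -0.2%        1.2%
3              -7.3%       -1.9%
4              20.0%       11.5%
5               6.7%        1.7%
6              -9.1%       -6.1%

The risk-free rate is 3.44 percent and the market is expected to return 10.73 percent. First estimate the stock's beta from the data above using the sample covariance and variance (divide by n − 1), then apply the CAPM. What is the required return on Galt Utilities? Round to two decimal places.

Mean R_i = (6.1 − 0.2 − 7.3 + 20.0 + 6.7 − 9.1) / 6 = 2.7000%
Mean R_m = (3.0 + 1.2 − 1.9 + 11.5 + 1.7 − 6.1) / 6 = 1.5667%
Σ(R_i − R̄_i)(R_m − R̄_m) = 303.4500  ⇒  Cov = 303.4500 / 5 = 60.6900
Σ(R_m − R̄_m)² = 171.6733  ⇒  Var(R_m) = 171.6733 / 5 = 34.3347
β = Cov / Var(R_m) = 60.6900 / 34.3347 = 1.7676
MRP = 10.73% − 3.44% = 7.29%
E(R) = R_f + β × MRP = 3.44% + 1.7676 × 7.29% = 16.33%

16.33%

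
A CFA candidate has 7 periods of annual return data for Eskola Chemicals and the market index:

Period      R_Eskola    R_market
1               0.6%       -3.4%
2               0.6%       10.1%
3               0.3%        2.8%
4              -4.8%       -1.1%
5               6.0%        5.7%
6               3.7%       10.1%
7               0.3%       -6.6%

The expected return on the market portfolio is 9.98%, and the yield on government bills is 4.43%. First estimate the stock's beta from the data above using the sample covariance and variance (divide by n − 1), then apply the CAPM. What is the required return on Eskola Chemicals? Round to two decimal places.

Mean R_i = (0.6 + 0.6 + 0.3 − 4.8 + 6.0 + 3.7 + 0.3) / 7 = 0.9571%
Mean R_m = (-3.4 + 10.1 + 2.8 − 1.1 + 5.7 + 10.1 − 6.6) / 7 = 2.5143%
Σ(R_i − R̄_i)(R_m − R̄_m) = 62.8843  ⇒  Cov = 62.8843 / 6 = 10.4807
Σ(R_m − R̄_m)² = 256.4286  ⇒  Var(R_m) = 256.4286 / 6 = 42.7381
β = Cov / Var(R_m) = 10.4807 / 42.7381 = 0.2452
MRP = 9.98% − 4.43% = 5.55%
E(R) = R_f + β × MRP = 4.43% + 0.2452 × 5.55% = 5.79%

5.79%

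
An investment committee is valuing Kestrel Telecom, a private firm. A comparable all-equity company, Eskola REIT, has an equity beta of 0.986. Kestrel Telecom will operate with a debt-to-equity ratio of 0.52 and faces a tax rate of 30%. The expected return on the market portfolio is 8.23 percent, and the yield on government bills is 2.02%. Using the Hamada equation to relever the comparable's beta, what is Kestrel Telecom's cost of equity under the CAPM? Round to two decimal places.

10.37%

β_L = β_U × [1 + (1 − t)(D/E)] = 0.986 × [1 + (1 − 0.30) × 0.52]
    = 0.986 × [1 + 0.70 × 0.52] = 0.986 × 1.3640 = 1.3449
MRP = 8.23% − 2.02% = 6.21%
E(R) = R_f + β_L × MRP = 2.02% + 1.3449 × 6.21% = 10.37%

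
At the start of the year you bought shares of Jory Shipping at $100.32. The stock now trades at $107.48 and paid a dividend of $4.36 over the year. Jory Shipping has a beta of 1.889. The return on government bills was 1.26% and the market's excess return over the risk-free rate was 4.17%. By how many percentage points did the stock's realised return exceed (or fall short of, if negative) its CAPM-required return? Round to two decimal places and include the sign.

+2.35%

Realised HPR = (P1 + D1 − P0) / P0 = (107.48 + 4.36 − 100.32) / 100.32 = 11.52 / 100.32 = 11.4833%
CAPM required = R_f + β·MRP = 1.26% + 1.889 × 4.17% = 9.13713%
α = realised − required = 11.4833% − 9.13713% = +2.35%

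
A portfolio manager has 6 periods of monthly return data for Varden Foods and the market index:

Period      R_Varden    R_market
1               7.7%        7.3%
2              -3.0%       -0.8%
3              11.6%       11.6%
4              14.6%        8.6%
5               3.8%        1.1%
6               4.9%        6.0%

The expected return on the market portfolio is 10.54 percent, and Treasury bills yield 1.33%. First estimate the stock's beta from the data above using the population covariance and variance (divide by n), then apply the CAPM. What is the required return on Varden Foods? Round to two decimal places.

Mean R_i = (7.7 − 3.0 + 11.6 + 14.6 + 3.8 + 4.9) / 6 = 6.6000%
Mean R_m = (7.3 − 0.8 + 11.6 + 8.6 + 1.1 + 6.0) / 6 = 5.6333%
Σ(R_i − R̄_i)(R_m − R̄_m) = 129.2300  ⇒  Cov = 129.2300 / 6 = 21.5383
Σ(R_m − R̄_m)² = 109.2533  ⇒  Var(R_m) = 109.2533 / 6 = 18.2089
β = Cov / Var(R_m) = 21.5383 / 18.2089 = 1.1828
MRP = 10.54% − 1.33% = 9.21%
E(R) = R_f + β × MRP = 1.33% + 1.1828 × 9.21% = 12.22%

12.22%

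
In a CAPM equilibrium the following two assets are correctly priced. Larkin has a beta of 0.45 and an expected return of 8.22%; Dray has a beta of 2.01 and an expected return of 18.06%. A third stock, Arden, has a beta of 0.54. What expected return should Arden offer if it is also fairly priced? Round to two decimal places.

8.79%

MRP (SML slope) = (18.06% − 8.22%) / (2.01 − 0.45) = 9.84% / 1.56 = 6.3077%
R_f (intercept) = 8.22% − 0.45 × 6.3077% = 5.3815%
E(R_Arden) = R_f + β × MRP = 5.3815% + 0.54 × 6.3077% = 8.79%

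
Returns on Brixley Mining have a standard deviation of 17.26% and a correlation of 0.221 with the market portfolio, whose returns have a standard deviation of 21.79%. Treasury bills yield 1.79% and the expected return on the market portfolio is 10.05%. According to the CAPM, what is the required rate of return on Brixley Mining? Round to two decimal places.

β = ρ × σ_i / σ_m = 0.221 × 17.26% / 21.79% = 0.1751
MRP = 10.05% − 1.79% = 8.26%
E(R) = 1.79% + 0.1751 × 8.26% = 3.24%

3.24%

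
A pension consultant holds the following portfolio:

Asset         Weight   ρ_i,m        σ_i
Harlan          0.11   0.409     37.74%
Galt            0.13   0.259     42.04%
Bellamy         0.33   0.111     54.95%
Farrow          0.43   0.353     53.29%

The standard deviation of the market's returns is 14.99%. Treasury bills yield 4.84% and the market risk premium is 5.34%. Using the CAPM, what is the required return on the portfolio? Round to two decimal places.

β_Harlan = 0.409 × 37.74% / 14.99% = 1.0297
β_Galt = 0.259 × 42.04% / 14.99% = 0.7264
β_Bellamy = 0.111 × 54.95% / 14.99% = 0.4069
β_Farrow = 0.353 × 53.29% / 14.99% = 1.2549
β_P = Σ w_i β_i = 0.11×1.0297 + 0.13×0.7264 + 0.33×0.4069 + 0.43×1.2549 = 0.8816
E(R_P) = R_f + β_P × MRP = 4.84% + 0.8816 × 5.34% = 9.55%

9.55%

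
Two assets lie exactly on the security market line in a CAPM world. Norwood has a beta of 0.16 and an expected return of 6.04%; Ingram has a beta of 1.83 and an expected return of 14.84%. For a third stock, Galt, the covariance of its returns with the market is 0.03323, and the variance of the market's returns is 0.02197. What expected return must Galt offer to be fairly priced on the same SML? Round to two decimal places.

13.17%

MRP = (14.84% − 6.04%) / (1.83 − 0.16) = 5.2695%
R_f = 6.04% − 0.16 × 5.2695% = 5.1969%
β_Galt = Cov / Var(R_m) = 0.03323 / 0.02197 = 1.5125
E(R_Galt) = R_f + β × MRP = 5.1969% + 1.5125 × 5.2695% = 13.17%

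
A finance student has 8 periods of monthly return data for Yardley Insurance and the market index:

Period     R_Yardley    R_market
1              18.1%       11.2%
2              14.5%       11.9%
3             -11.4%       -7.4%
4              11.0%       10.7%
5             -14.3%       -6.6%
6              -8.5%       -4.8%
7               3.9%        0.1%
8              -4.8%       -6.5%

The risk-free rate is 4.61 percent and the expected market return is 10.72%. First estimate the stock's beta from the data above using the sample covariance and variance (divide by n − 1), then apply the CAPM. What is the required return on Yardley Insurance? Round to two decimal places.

Mean R_i = (18.1 + 14.5 − 11.4 + 11.0 − 14.3 − 8.5 + 3.9 − 4.8) / 8 = 1.0625%
Mean R_m = (11.2 + 11.9 − 7.4 + 10.7 − 6.6 − 4.8 + 0.1 − 6.5) / 8 = 1.0750%
Σ(R_i − R̄_i)(R_m − R̄_m) = 734.9625  ⇒  Cov = 734.9625 / 7 = 104.9946
Σ(R_m − R̄_m)² = 535.9150  ⇒  Var(R_m) = 535.9150 / 7 = 76.5593
β = Cov / Var(R_m) = 104.9946 / 76.5593 = 1.3714
MRP = 10.72% − 4.61% = 6.11%
E(R) = R_f + β × MRP = 4.61% + 1.3714 × 6.11% = 12.99%

12.99%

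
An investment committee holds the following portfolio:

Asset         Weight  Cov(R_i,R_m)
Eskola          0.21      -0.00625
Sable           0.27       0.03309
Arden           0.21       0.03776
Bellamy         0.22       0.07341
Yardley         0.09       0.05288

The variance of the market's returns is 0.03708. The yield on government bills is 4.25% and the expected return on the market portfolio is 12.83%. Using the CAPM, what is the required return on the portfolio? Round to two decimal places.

β_Eskola = -0.00625 / 0.03708 = -0.1686
β_Sable = 0.03309 / 0.03708 = 0.8924
β_Arden = 0.03776 / 0.03708 = 1.0183
β_Bellamy = 0.07341 / 0.03708 = 1.9798
β_Yardley = 0.05288 / 0.03708 = 1.4261
β_P = Σ w_i β_i = 0.21×-0.1686 + 0.27×0.8924 + 0.21×1.0183 + 0.22×1.9798 + 0.09×1.4261 = 0.9833
MRP = 12.83% − 4.25% = 8.58%
E(R_P) = R_f + β_P × MRP = 4.25% + 0.9833 × 8.58% = 12.69%

12.69%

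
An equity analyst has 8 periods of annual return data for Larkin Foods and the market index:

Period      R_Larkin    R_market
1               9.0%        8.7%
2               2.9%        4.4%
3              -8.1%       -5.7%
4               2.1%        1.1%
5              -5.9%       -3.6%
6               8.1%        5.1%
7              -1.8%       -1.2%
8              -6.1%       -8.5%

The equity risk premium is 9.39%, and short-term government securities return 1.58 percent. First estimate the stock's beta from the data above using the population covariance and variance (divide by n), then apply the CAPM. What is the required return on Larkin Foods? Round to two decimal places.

11.54%

Mean R_i = (9.0 + 2.9 − 8.1 + 2.1 − 5.9 + 8.1 − 1.8 − 6.1) / 8 = 0.0250%
Mean R_m = (8.7 + 4.4 − 5.7 + 1.1 − 3.6 + 5.1 − 1.2 − 8.5) / 8 = 0.0375%
Σ(R_i − R̄_i)(R_m − R̄_m) = 256.0925  ⇒  Cov = 256.0925 / 8 = 32.0116
Σ(R_m − R̄_m)² = 241.3988  ⇒  Var(R_m) = 241.3988 / 8 = 30.1749
β = Cov / Var(R_m) = 32.0116 / 30.1749 = 1.0609
E(R) = R_f + β × MRP = 1.58% + 1.0609 × 9.39% = 11.54%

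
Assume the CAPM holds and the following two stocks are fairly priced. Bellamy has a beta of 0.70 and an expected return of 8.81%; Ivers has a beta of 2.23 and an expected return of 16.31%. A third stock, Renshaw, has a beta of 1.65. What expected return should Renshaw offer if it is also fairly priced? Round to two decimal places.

MRP (SML slope) = (16.31% − 8.81%) / (2.23 − 0.70) = 7.50% / 1.53 = 4.9020%
R_f (intercept) = 8.81% − 0.70 × 4.9020% = 5.3786%
E(R_Renshaw) = R_f + β × MRP = 5.3786% + 1.65 × 4.9020% = 13.47%

13.47%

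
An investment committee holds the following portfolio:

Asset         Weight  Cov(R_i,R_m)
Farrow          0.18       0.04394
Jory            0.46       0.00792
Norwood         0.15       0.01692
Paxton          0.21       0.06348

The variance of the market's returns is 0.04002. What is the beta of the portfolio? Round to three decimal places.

β_Farrow = 0.04394 / 0.04002 = 1.0980
β_Jory = 0.00792 / 0.04002 = 0.1979
β_Norwood = 0.01692 / 0.04002 = 0.4228
β_Paxton = 0.06348 / 0.04002 = 1.5862
β_P = Σ w_i β_i = 0.18×1.0980 + 0.46×0.1979 + 0.15×0.4228 + 0.21×1.5862 = 0.6852

0.685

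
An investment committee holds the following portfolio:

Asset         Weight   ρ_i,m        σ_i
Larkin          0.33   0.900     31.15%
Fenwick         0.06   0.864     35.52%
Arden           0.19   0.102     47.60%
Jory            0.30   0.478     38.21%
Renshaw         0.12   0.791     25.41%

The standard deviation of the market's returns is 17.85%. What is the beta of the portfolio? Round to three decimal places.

1.115

β_Larkin = 0.900 × 31.15% / 17.85% = 1.5706
β_Fenwick = 0.864 × 35.52% / 17.85% = 1.7193
β_Arden = 0.102 × 47.60% / 17.85% = 0.2720
β_Jory = 0.478 × 38.21% / 17.85% = 1.0232
β_Renshaw = 0.791 × 25.41% / 17.85% = 1.1260
β_P = Σ w_i β_i = 0.33×1.5706 + 0.06×1.7193 + 0.19×0.2720 + 0.30×1.0232 + 0.12×1.1260 = 1.1152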